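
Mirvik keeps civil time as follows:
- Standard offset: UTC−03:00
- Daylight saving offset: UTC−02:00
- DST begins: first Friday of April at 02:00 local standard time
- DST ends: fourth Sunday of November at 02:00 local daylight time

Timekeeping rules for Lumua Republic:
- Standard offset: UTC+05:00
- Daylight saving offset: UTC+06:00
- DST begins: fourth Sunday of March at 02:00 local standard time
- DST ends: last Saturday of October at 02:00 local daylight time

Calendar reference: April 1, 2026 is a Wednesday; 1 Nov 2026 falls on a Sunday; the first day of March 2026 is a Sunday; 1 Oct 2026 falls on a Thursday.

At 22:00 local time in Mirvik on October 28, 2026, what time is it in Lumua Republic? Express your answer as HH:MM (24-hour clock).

06:00

1 April 2026 is a Wednesday, so the first Friday is April 3.
1 November 2026 is a Sunday, so the first Sunday is November 1 and the fourth is November 22.
October 28, 2026 falls between 3 April and 22 November, so daylight saving is in effect and Mirvik is at UTC−02:00.
22:00 Mirvik + 2h = 00:00 UTC (rolling into the next day, 29 October 2026).
1 March 2026 is a Sunday, so the first Sunday is March 1 and the fourth is March 22.
1 October 2026 is a Thursday, so Saturdays fall on 3, 10, 17, 24, 31; the last is October 31.
At the standard offset (UTC+05:00), 00:00 UTC + 5h = 05:00 Lumua Republic standard time.
The standard-time date in Lumua Republic, October 29, 2026, lies within the daylight-saving period (22 March – 31 October), so Lumua Republic is on daylight time, UTC+06:00.
00:00 UTC + 6h = 06:00 Lumua Republic.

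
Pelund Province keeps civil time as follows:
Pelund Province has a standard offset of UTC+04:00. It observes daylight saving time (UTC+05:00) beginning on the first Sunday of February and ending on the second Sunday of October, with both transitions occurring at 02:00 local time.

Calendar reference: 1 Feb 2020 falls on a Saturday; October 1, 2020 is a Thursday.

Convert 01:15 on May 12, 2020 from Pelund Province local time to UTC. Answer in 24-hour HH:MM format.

1 February 2020 is a Saturday, so the first Sunday is February 2.
1 October 2020 is a Thursday, so the first Sunday is October 4 and the second is October 11.
May 12, 2020 lies within the daylight-saving period (2 February – 11 October), so Pelund Province is on daylight time, UTC+05:00.
01:15 local − 5h = 20:15 UTC (rolling into the previous day, 11 May 2020).

20:15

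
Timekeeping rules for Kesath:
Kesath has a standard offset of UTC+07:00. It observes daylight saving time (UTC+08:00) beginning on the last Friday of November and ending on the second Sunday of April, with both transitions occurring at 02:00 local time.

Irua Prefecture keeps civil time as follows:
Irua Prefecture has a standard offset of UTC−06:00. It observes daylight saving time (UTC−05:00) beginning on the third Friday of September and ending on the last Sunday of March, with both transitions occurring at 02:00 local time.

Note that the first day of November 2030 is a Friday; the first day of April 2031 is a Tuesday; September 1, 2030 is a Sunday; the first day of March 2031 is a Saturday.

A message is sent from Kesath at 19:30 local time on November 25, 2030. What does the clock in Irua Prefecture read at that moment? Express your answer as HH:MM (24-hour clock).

1 November 2030 is a Friday, so Fridays fall on 1, 8, 15, 22, 29; the last is November 29.
1 April 2031 is a Tuesday, so the first Sunday is April 6 and the second is April 13.
November 25, 2030 is outside the daylight-saving period (29 November 2030 – 13 April 2031), so Kesath is on standard time, UTC+07:00.
19:30 Kesath − 7h = 12:30 UTC.
1 September 2030 is a Sunday, so the first Friday is September 6 and the third is September 20.
1 March 2031 is a Saturday, so Sundays fall on 2, 9, 16, 23, 30; the last is March 30.
At the standard offset (UTC−06:00), 12:30 UTC − 6h = 06:30 Irua Prefecture standard time.
Daylight saving runs 20 September 2030 – 30 March 2031; the standard-time date in Irua Prefecture, November 25, 2030, is inside that window, so Irua Prefecture is at UTC−05:00.
12:30 UTC − 5h = 07:30 Irua Prefecture.

07:30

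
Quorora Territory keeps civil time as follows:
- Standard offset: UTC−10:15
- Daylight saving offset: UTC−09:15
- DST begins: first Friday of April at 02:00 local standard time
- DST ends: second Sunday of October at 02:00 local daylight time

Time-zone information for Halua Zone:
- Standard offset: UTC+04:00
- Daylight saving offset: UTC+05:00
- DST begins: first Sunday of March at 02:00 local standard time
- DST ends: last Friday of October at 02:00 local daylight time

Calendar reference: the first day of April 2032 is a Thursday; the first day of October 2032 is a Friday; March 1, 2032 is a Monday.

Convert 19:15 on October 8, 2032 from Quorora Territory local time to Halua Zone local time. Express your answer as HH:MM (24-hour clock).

1 April 2032 is a Thursday, so the first Friday is April 2.
1 October 2032 is a Friday, so the first Sunday is October 3 and the second is October 10.
October 8, 2032 falls between 2 April and 10 October, so daylight saving is in effect and Quorora Territory is at UTC−09:15.
19:15 Quorora Territory + 9h15m = 04:30 UTC (rolling into the next day, 9 October 2032).
1 March 2032 is a Monday, so the first Sunday is March 7.
1 October 2032 is a Friday, so Fridays fall on 1, 8, 15, 22, 29; the last is October 29.
At the standard offset (UTC+04:00), 04:30 UTC + 4h = 08:30 Halua Zone standard time.
Daylight saving runs 7 March – 29 October; the standard-time date in Halua Zone, October 9, 2032, is inside that window, so Halua Zone is at UTC+05:00.
04:30 UTC + 5h = 09:30 Halua Zone.

09:30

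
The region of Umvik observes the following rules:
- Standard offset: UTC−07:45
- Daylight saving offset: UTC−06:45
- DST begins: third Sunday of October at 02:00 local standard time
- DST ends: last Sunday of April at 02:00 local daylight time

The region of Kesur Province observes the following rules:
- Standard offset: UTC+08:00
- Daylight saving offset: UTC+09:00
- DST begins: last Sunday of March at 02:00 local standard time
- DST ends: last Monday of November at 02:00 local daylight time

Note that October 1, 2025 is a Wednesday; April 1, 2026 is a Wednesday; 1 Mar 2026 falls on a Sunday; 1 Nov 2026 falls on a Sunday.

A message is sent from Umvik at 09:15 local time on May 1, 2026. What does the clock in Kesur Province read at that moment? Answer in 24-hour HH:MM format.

02:00

1 October 2025 is a Wednesday, so the first Sunday is October 5 and the third is October 19.
1 April 2026 is a Wednesday, so Sundays fall on 5, 12, 19, 26; the last is April 26.
Daylight saving runs 19 October 2025 – 26 April 2026; May 1, 2026 is outside that window, so Umvik is on standard time at UTC−07:45.
09:15 Umvik + 7h45m = 17:00 UTC.
1 March 2026 is a Sunday, so Sundays fall on 1, 8, 15, 22, 29; the last is March 29.
1 November 2026 is a Sunday, so Mondays fall on 2, 9, 16, 23, 30; the last is November 30.
At the standard offset (UTC+08:00), 17:00 UTC + 8h = 01:00 Kesur Province standard time (rolling into the next day, 2 May 2026).
The standard-time date in Kesur Province, May 2, 2026, lies within the daylight-saving period (29 March – 30 November), so Kesur Province is on daylight time, UTC+09:00.
17:00 UTC + 9h = 02:00 Kesur Province (rolling into the next day, 2 May 2026).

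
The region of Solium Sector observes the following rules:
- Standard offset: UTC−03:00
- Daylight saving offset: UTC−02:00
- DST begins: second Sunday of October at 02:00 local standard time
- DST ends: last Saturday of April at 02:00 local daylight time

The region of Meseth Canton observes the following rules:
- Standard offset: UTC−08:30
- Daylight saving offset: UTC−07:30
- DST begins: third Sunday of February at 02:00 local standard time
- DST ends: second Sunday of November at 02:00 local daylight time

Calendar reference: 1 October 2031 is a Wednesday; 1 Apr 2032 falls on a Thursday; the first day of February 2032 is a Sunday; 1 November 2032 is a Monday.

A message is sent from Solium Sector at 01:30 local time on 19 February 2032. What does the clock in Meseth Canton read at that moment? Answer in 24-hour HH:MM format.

1 October 2031 is a Wednesday, so the first Sunday is October 5 and the second is October 12.
1 April 2032 is a Thursday, so Saturdays fall on 3, 10, 17, 24; the last is April 24.
Daylight saving runs 12 October 2031 – 24 April 2032; 19 February 2032 is inside that window, so Solium Sector is at UTC−02:00.
01:30 Solium Sector + 2h = 03:30 UTC.
1 February 2032 is a Sunday, so the first Sunday is February 1 and the third is February 15.
1 November 2032 is a Monday, so the first Sunday is November 7 and the second is November 14.
At the standard offset (UTC−08:30), 03:30 UTC − 8h30m = 19:00 Meseth Canton standard time (rolling into the previous day, 18 February 2032).
The standard-time date in Meseth Canton, 18 February 2032, falls between 15 February and 14 November, so daylight saving is in effect and Meseth Canton is at UTC−07:30.
03:30 UTC − 7h30m = 20:00 Meseth Canton (rolling into the previous day, 18 February 2032).

20:00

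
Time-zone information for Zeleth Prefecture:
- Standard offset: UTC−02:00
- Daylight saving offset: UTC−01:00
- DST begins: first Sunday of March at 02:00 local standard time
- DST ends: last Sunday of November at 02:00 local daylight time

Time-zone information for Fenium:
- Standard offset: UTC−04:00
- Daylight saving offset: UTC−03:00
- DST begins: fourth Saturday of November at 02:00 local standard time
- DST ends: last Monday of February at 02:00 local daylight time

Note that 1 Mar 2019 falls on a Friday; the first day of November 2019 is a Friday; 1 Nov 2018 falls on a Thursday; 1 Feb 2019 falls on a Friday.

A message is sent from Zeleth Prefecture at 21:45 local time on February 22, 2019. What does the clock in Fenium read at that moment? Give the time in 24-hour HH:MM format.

1 March 2019 is a Friday, so the first Sunday is March 3.
1 November 2019 is a Friday, so Sundays fall on 3, 10, 17, 24; the last is November 24.
February 22, 2019 is outside the daylight-saving period (3 March – 24 November), so Zeleth Prefecture is on standard time, UTC−02:00.
21:45 Zeleth Prefecture + 2h = 23:45 UTC.
1 November 2018 is a Thursday, so the first Saturday is November 3 and the fourth is November 24.
1 February 2019 is a Friday, so Mondays fall on 4, 11, 18, 25; the last is February 25.
At the standard offset (UTC−04:00), 23:45 UTC − 4h = 19:45 Fenium standard time.
The standard-time date in Fenium, February 22, 2019, falls between 24 November 2018 and 25 February 2019, so daylight saving is in effect and Fenium is at UTC−03:00.
23:45 UTC − 3h = 20:45 Fenium.

20:45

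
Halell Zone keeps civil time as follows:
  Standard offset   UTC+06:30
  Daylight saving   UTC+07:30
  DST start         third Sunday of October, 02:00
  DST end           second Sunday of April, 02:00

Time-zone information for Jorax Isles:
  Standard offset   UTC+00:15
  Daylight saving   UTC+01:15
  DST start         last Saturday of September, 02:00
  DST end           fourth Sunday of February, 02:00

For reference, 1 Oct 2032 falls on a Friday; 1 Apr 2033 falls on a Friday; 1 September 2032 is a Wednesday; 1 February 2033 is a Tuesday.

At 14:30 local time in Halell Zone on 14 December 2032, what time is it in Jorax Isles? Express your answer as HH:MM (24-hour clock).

08:15

1 October 2032 is a Friday, so the first Sunday is October 3 and the third is October 17.
1 April 2033 is a Friday, so the first Sunday is April 3 and the second is April 10.
Daylight saving runs 17 October 2032 – 10 April 2033; 14 December 2032 is inside that window, so Halell Zone is at UTC+07:30.
14:30 Halell Zone − 7h30m = 07:00 UTC.
1 September 2032 is a Wednesday, so Saturdays fall on 4, 11, 18, 25; the last is September 25.
1 February 2033 is a Tuesday, so the first Sunday is February 6 and the fourth is February 27.
At the standard offset (UTC+00:15), 07:00 UTC + 0h15m = 07:15 Jorax Isles standard time.
The standard-time date in Jorax Isles, 14 December 2032, falls between 25 September 2032 and 27 February 2033, so daylight saving is in effect and Jorax Isles is at UTC+01:15.
07:00 UTC + 1h15m = 08:15 Jorax Isles.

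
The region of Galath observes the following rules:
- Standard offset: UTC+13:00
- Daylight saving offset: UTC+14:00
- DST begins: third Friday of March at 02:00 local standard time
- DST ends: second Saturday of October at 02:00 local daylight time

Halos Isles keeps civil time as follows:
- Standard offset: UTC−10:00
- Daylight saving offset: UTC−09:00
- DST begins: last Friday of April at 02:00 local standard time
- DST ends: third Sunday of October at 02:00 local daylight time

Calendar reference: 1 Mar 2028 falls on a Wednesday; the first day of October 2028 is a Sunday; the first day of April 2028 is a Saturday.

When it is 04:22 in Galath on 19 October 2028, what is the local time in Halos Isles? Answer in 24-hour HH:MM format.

05:22

1 March 2028 is a Wednesday, so the first Friday is March 3 and the third is March 17.
1 October 2028 is a Sunday, so the first Saturday is October 7 and the second is October 14.
Daylight saving runs 17 March – 14 October; 19 October 2028 is outside that window, so Galath is on standard time at UTC+13:00.
04:22 Galath − 13h = 15:22 UTC (rolling into the previous day, 18 October 2028).
1 April 2028 is a Saturday, so Fridays fall on 7, 14, 21, 28; the last is April 28.
1 October 2028 is a Sunday, so the first Sunday is October 1 and the third is October 15.
At the standard offset (UTC−10:00), 15:22 UTC − 10h = 05:22 Halos Isles standard time.
Daylight saving runs 28 April – 15 October; the standard-time date in Halos Isles, 18 October 2028, is outside that window, so Halos Isles is on standard time at UTC−10:00.
15:22 UTC − 10h = 05:22 Halos Isles.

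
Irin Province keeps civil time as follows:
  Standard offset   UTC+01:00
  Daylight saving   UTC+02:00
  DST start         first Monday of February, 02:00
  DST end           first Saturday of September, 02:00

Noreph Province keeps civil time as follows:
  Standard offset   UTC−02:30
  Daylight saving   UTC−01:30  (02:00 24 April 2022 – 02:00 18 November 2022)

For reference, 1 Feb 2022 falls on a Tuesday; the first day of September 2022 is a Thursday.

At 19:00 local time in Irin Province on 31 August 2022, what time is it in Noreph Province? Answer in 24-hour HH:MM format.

1 February 2022 is a Tuesday, so the first Monday is February 7.
1 September 2022 is a Thursday, so the first Saturday is September 3.
31 August 2022 falls between 7 February and 3 September, so daylight saving is in effect and Irin Province is at UTC+02:00.
19:00 Irin Province − 2h = 17:00 UTC.
At the standard offset (UTC−02:30), 17:00 UTC − 2h30m = 14:30 Noreph Province standard time.
The standard-time date in Noreph Province, 31 August 2022, lies within the daylight-saving period (24 April – 18 November), so Noreph Province is on daylight time, UTC−01:30.
17:00 UTC − 1h30m = 15:30 Noreph Province.

15:30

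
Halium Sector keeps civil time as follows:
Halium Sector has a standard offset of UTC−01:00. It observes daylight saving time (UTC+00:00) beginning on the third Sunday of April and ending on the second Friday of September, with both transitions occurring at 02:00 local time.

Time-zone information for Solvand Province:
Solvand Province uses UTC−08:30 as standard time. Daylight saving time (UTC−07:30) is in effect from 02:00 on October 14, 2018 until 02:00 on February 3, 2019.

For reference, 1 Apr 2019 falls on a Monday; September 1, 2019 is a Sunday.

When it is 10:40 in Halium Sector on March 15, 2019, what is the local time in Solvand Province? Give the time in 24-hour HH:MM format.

03:10

1 April 2019 is a Monday, so the first Sunday is April 7 and the third is April 21.
1 September 2019 is a Sunday, so the first Friday is September 6 and the second is September 13.
March 15, 2019 does not fall between 21 April and 13 September, so daylight saving is not in effect and Halium Sector is at UTC−01:00.
10:40 Halium Sector + 1h = 11:40 UTC.
At the standard offset (UTC−08:30), 11:40 UTC − 8h30m = 03:10 Solvand Province standard time.
The standard-time date in Solvand Province, March 15, 2019, is outside the daylight-saving period (14 October 2018 – 3 February 2019), so Solvand Province is on standard time, UTC−08:30.
11:40 UTC − 8h30m = 03:10 Solvand Province.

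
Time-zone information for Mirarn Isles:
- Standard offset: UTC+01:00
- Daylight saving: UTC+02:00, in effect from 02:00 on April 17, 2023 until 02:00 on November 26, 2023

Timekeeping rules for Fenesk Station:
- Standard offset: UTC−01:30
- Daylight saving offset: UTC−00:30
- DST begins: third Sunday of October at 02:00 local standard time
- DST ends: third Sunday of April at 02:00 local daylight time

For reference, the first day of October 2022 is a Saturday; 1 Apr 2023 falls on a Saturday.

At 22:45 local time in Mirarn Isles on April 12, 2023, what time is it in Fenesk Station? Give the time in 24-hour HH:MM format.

21:15

Daylight saving runs 17 April – 26 November; April 12, 2023 is outside that window, so Mirarn Isles is on standard time at UTC+01:00.
22:45 Mirarn Isles − 1h = 21:45 UTC.
1 October 2022 is a Saturday, so the first Sunday is October 2 and the third is October 16.
1 April 2023 is a Saturday, so the first Sunday is April 2 and the third is April 16.
At the standard offset (UTC−01:30), 21:45 UTC − 1h30m = 20:15 Fenesk Station standard time.
Daylight saving runs 16 October 2022 – 16 April 2023; the standard-time date in Fenesk Station, April 12, 2023, is inside that window, so Fenesk Station is at UTC−00:30.
21:45 UTC − 0h30m = 21:15 Fenesk Station.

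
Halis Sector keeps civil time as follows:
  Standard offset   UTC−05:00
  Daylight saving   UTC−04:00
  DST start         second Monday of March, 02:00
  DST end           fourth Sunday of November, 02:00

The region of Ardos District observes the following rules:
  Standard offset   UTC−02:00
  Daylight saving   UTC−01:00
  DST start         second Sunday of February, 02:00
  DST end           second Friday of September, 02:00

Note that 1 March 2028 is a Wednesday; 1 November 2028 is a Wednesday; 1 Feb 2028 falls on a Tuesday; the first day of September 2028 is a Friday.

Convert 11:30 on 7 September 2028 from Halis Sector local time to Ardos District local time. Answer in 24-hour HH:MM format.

1 March 2028 is a Wednesday, so the first Monday is March 6 and the second is March 13.
1 November 2028 is a Wednesday, so the first Sunday is November 5 and the fourth is November 26.
Daylight saving runs 13 March – 26 November; 7 September 2028 is inside that window, so Halis Sector is at UTC−04:00.
11:30 Halis Sector + 4h = 15:30 UTC.
1 February 2028 is a Tuesday, so the first Sunday is February 6 and the second is February 13.
1 September 2028 is a Friday, so the first Friday is September 1 and the second is September 8.
At the standard offset (UTC−02:00), 15:30 UTC − 2h = 13:30 Ardos District standard time.
Daylight saving runs 13 February – 8 September; the standard-time date in Ardos District, 7 September 2028, is inside that window, so Ardos District is at UTC−01:00.
15:30 UTC − 1h = 14:30 Ardos District.

14:30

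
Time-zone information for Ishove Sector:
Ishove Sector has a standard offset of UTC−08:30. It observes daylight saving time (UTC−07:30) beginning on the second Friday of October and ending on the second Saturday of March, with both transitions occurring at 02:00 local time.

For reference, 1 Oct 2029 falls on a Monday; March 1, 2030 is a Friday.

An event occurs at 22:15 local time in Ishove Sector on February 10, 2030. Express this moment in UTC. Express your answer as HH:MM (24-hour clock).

05:45

1 October 2029 is a Monday, so the first Friday is October 5 and the second is October 12.
1 March 2030 is a Friday, so the first Saturday is March 2 and the second is March 9.
February 10, 2030 lies within the daylight-saving period (12 October 2029 – 9 March 2030), so Ishove Sector is on daylight time, UTC−07:30.
22:15 local + 7h30m = 05:45 UTC (rolling into the next day, 11 February 2030).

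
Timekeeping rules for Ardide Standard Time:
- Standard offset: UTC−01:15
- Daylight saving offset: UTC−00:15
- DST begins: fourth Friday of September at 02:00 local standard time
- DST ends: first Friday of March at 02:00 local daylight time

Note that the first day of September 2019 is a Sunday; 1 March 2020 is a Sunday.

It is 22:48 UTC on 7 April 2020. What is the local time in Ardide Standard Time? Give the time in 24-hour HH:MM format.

1 September 2019 is a Sunday, so the first Friday is September 6 and the fourth is September 27.
1 March 2020 is a Sunday, so the first Friday is March 6.
At the standard offset (UTC−01:15), 22:48 UTC − 1h15m = 21:33 Ardide Standard Time standard time.
The standard-time date in Ardide Standard Time, 7 April 2020, is outside the daylight-saving period (27 September 2019 – 6 March 2020), so Ardide Standard Time is on standard time, UTC−01:15.
22:48 UTC − 1h15m = 21:33 local.

21:33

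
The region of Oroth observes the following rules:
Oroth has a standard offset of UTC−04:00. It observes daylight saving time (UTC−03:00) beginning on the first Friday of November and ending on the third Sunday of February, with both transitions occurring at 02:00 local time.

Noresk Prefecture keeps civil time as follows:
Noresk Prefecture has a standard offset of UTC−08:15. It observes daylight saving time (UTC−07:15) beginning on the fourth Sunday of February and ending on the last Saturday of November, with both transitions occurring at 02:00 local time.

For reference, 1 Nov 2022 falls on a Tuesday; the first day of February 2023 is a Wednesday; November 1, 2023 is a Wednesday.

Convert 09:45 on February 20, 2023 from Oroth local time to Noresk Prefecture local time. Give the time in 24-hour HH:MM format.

05:30

1 November 2022 is a Tuesday, so the first Friday is November 4.
1 February 2023 is a Wednesday, so the first Sunday is February 5 and the third is February 19.
Daylight saving runs 4 November 2022 – 19 February 2023; February 20, 2023 is outside that window, so Oroth is on standard time at UTC−04:00.
09:45 Oroth + 4h = 13:45 UTC.
1 February 2023 is a Wednesday, so the first Sunday is February 5 and the fourth is February 26.
1 November 2023 is a Wednesday, so Saturdays fall on 4, 11, 18, 25; the last is November 25.
At the standard offset (UTC−08:15), 13:45 UTC − 8h15m = 05:30 Noresk Prefecture standard time.
Daylight saving runs 26 February – 25 November; the standard-time date in Noresk Prefecture, February 20, 2023, is outside that window, so Noresk Prefecture is on standard time at UTC−08:15.
13:45 UTC − 8h15m = 05:30 Noresk Prefecture.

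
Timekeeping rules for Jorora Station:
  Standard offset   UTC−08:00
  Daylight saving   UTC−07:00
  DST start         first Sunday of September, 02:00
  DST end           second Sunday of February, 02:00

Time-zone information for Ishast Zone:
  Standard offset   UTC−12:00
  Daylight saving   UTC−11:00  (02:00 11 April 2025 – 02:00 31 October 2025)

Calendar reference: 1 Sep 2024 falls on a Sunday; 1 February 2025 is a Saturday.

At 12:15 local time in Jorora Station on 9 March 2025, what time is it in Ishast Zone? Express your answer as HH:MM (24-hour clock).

1 September 2024 is a Sunday, so the first Sunday is September 1.
1 February 2025 is a Saturday, so the first Sunday is February 2 and the second is February 9.
9 March 2025 is outside the daylight-saving period (1 September 2024 – 9 February 2025), so Jorora Station is on standard time, UTC−08:00.
12:15 Jorora Station + 8h = 20:15 UTC.
At the standard offset (UTC−12:00), 20:15 UTC − 12h = 08:15 Ishast Zone standard time.
Daylight saving runs 11 April – 31 October; the standard-time date in Ishast Zone, 9 March 2025, is outside that window, so Ishast Zone is on standard time at UTC−12:00.
20:15 UTC − 12h = 08:15 Ishast Zone.

08:15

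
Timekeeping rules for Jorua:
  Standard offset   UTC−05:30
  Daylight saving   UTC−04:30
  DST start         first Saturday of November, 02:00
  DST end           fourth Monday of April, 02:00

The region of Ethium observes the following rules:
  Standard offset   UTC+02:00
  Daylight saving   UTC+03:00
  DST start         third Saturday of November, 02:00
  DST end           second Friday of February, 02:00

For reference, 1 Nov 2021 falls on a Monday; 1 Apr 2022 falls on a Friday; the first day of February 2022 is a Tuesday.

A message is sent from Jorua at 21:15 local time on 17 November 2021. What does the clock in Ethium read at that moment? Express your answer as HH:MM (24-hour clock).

03:45

1 November 2021 is a Monday, so the first Saturday is November 6.
1 April 2022 is a Friday, so the first Monday is April 4 and the fourth is April 25.
17 November 2021 falls between 6 November 2021 and 25 April 2022, so daylight saving is in effect and Jorua is at UTC−04:30.
21:15 Jorua + 4h30m = 01:45 UTC (rolling into the next day, 18 November 2021).
1 November 2021 is a Monday, so the first Saturday is November 6 and the third is November 20.
1 February 2022 is a Tuesday, so the first Friday is February 4 and the second is February 11.
At the standard offset (UTC+02:00), 01:45 UTC + 2h = 03:45 Ethium standard time.
The standard-time date in Ethium, 18 November 2021, does not fall between 20 November 2021 and 11 February 2022, so daylight saving is not in effect and Ethium is at UTC+02:00.
01:45 UTC + 2h = 03:45 Ethium.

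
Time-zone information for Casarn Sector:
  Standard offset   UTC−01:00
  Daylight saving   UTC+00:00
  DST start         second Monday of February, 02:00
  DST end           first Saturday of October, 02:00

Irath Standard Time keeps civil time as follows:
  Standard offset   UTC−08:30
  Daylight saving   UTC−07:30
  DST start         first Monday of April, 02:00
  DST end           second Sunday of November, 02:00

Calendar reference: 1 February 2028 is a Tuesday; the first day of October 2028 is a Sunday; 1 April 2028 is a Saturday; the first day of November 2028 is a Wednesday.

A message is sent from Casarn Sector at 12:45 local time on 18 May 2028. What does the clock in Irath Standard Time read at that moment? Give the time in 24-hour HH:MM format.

05:15

1 February 2028 is a Tuesday, so the first Monday is February 7 and the second is February 14.
1 October 2028 is a Sunday, so the first Saturday is October 7.
18 May 2028 falls between 14 February and 7 October, so daylight saving is in effect and Casarn Sector is at UTC+00:00.
12:45 Casarn Sector − 0h = 12:45 UTC.
1 April 2028 is a Saturday, so the first Monday is April 3.
1 November 2028 is a Wednesday, so the first Sunday is November 5 and the second is November 12.
At the standard offset (UTC−08:30), 12:45 UTC − 8h30m = 04:15 Irath Standard Time standard time.
The standard-time date in Irath Standard Time, 18 May 2028, lies within the daylight-saving period (3 April – 12 November), so Irath Standard Time is on daylight time, UTC−07:30.
12:45 UTC − 7h30m = 05:15 Irath Standard Time.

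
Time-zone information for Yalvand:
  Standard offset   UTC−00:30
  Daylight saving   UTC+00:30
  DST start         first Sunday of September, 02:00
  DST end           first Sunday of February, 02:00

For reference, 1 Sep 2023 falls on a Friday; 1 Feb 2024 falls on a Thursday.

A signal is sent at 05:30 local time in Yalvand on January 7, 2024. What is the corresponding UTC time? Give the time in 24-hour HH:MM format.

1 September 2023 is a Friday, so the first Sunday is September 3.
1 February 2024 is a Thursday, so the first Sunday is February 4.
January 7, 2024 lies within the daylight-saving period (3 September 2023 – 4 February 2024), so Yalvand is on daylight time, UTC+00:30.
05:30 local − 0h30m = 05:00 UTC.

05:00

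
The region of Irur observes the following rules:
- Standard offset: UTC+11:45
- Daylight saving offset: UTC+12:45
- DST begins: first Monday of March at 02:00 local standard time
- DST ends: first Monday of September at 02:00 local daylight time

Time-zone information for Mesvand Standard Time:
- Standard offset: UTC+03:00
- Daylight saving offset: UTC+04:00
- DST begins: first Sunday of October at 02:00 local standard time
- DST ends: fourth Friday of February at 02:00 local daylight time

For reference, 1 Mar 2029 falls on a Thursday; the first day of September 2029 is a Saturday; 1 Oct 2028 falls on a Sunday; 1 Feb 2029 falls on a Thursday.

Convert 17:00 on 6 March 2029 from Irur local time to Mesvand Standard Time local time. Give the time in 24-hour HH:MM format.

07:15

1 March 2029 is a Thursday, so the first Monday is March 5.
1 September 2029 is a Saturday, so the first Monday is September 3.
6 March 2029 lies within the daylight-saving period (5 March – 3 September), so Irur is on daylight time, UTC+12:45.
17:00 Irur − 12h45m = 04:15 UTC.
1 October 2028 is a Sunday, so the first Sunday is October 1.
1 February 2029 is a Thursday, so the first Friday is February 2 and the fourth is February 23.
At the standard offset (UTC+03:00), 04:15 UTC + 3h = 07:15 Mesvand Standard Time standard time.
The standard-time date in Mesvand Standard Time, 6 March 2029, is outside the daylight-saving period (1 October 2028 – 23 February 2029), so Mesvand Standard Time is on standard time, UTC+03:00.
04:15 UTC + 3h = 07:15 Mesvand Standard Time.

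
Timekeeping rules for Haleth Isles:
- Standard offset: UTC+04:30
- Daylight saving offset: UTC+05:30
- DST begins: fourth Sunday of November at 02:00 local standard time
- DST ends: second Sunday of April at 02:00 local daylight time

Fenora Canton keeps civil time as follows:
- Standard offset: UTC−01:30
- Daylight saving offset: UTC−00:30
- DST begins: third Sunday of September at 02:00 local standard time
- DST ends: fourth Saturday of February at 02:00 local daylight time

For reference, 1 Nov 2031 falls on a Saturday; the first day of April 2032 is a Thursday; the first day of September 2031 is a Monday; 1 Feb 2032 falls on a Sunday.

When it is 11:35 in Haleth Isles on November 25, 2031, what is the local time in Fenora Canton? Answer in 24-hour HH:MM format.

1 November 2031 is a Saturday, so the first Sunday is November 2 and the fourth is November 23.
1 April 2032 is a Thursday, so the first Sunday is April 4 and the second is April 11.
November 25, 2031 lies within the daylight-saving period (23 November 2031 – 11 April 2032), so Haleth Isles is on daylight time, UTC+05:30.
11:35 Haleth Isles − 5h30m = 06:05 UTC.
1 September 2031 is a Monday, so the first Sunday is September 7 and the third is September 21.
1 February 2032 is a Sunday, so the first Saturday is February 7 and the fourth is February 28.
At the standard offset (UTC−01:30), 06:05 UTC − 1h30m = 04:35 Fenora Canton standard time.
Daylight saving runs 21 September 2031 – 28 February 2032; the standard-time date in Fenora Canton, November 25, 2031, is inside that window, so Fenora Canton is at UTC−00:30.
06:05 UTC − 0h30m = 05:35 Fenora Canton.

05:35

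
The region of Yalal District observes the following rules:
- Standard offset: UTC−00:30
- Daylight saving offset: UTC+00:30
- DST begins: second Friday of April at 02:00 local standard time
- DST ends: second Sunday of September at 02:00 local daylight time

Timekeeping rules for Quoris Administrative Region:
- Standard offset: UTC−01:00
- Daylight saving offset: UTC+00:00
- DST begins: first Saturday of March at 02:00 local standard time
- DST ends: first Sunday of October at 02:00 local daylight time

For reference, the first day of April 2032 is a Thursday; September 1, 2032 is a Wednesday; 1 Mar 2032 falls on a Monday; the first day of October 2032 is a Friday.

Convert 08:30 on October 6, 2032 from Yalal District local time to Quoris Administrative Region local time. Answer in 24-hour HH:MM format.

1 April 2032 is a Thursday, so the first Friday is April 2 and the second is April 9.
1 September 2032 is a Wednesday, so the first Sunday is September 5 and the second is September 12.
Daylight saving runs 9 April – 12 September; October 6, 2032 is outside that window, so Yalal District is on standard time at UTC−00:30.
08:30 Yalal District + 0h30m = 09:00 UTC.
1 March 2032 is a Monday, so the first Saturday is March 6.
1 October 2032 is a Friday, so the first Sunday is October 3.
At the standard offset (UTC−01:00), 09:00 UTC − 1h = 08:00 Quoris Administrative Region standard time.
Daylight saving runs 6 March – 3 October; the standard-time date in Quoris Administrative Region, October 6, 2032, is outside that window, so Quoris Administrative Region is on standard time at UTC−01:00.
09:00 UTC − 1h = 08:00 Quoris Administrative Region.

08:00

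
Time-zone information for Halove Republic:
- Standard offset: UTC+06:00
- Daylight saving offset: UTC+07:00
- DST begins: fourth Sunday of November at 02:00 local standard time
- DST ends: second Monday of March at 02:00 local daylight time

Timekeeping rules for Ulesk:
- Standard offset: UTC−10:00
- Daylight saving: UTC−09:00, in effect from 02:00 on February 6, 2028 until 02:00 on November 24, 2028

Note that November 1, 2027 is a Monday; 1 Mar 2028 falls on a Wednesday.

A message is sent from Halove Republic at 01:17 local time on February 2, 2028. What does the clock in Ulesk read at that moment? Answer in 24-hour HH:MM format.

1 November 2027 is a Monday, so the first Sunday is November 7 and the fourth is November 28.
1 March 2028 is a Wednesday, so the first Monday is March 6 and the second is March 13.
February 2, 2028 lies within the daylight-saving period (28 November 2027 – 13 March 2028), so Halove Republic is on daylight time, UTC+07:00.
01:17 Halove Republic − 7h = 18:17 UTC (rolling into the previous day, 1 February 2028).
At the standard offset (UTC−10:00), 18:17 UTC − 10h = 08:17 Ulesk standard time.
The standard-time date in Ulesk, February 1, 2028, is outside the daylight-saving period (6 February – 24 November), so Ulesk is on standard time, UTC−10:00.
18:17 UTC − 10h = 08:17 Ulesk.

08:17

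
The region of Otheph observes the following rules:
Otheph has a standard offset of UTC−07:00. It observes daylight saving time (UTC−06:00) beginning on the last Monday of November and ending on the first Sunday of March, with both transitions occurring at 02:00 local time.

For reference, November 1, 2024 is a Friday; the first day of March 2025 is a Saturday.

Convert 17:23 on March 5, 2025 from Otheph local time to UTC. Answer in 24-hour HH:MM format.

00:23

1 November 2024 is a Friday, so Mondays fall on 4, 11, 18, 25; the last is November 25.
1 March 2025 is a Saturday, so the first Sunday is March 2.
Daylight saving runs 25 November 2024 – 2 March 2025; March 5, 2025 is outside that window, so Otheph is on standard time at UTC−07:00.
17:23 local + 7h = 00:23 UTC (rolling into the next day, 6 March 2025).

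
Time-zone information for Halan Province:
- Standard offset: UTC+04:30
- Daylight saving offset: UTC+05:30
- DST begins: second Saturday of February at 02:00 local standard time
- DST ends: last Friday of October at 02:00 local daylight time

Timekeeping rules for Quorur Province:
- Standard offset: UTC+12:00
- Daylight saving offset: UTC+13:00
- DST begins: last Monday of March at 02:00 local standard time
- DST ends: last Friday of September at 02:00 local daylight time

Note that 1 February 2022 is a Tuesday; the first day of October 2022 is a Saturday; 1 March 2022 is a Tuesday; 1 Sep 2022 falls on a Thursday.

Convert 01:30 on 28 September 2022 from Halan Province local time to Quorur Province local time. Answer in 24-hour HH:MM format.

09:00

1 February 2022 is a Tuesday, so the first Saturday is February 5 and the second is February 12.
1 October 2022 is a Saturday, so Fridays fall on 7, 14, 21, 28; the last is October 28.
28 September 2022 lies within the daylight-saving period (12 February – 28 October), so Halan Province is on daylight time, UTC+05:30.
01:30 Halan Province − 5h30m = 20:00 UTC (rolling into the previous day, 27 September 2022).
1 March 2022 is a Tuesday, so Mondays fall on 7, 14, 21, 28; the last is March 28.
1 September 2022 is a Thursday, so Fridays fall on 2, 9, 16, 23, 30; the last is September 30.
At the standard offset (UTC+12:00), 20:00 UTC + 12h = 08:00 Quorur Province standard time (rolling into the next day, 28 September 2022).
The standard-time date in Quorur Province, 28 September 2022, falls between 28 March and 30 September, so daylight saving is in effect and Quorur Province is at UTC+13:00.
20:00 UTC + 13h = 09:00 Quorur Province (rolling into the next day, 28 September 2022).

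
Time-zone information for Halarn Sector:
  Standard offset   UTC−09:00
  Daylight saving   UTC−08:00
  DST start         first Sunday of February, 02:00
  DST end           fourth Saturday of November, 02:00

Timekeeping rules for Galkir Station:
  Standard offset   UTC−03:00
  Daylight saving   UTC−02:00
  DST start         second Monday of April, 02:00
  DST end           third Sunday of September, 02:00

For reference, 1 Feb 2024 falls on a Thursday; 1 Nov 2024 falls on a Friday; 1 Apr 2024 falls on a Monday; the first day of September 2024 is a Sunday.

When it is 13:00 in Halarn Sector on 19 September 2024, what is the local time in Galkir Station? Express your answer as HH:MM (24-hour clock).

1 February 2024 is a Thursday, so the first Sunday is February 4.
1 November 2024 is a Friday, so the first Saturday is November 2 and the fourth is November 23.
Daylight saving runs 4 February – 23 November; 19 September 2024 is inside that window, so Halarn Sector is at UTC−08:00.
13:00 Halarn Sector + 8h = 21:00 UTC.
1 April 2024 is a Monday, so the first Monday is April 1 and the second is April 8.
1 September 2024 is a Sunday, so the first Sunday is September 1 and the third is September 15.
At the standard offset (UTC−03:00), 21:00 UTC − 3h = 18:00 Galkir Station standard time.
The standard-time date in Galkir Station, 19 September 2024, is outside the daylight-saving period (8 April – 15 September), so Galkir Station is on standard time, UTC−03:00.
21:00 UTC − 3h = 18:00 Galkir Station.

18:00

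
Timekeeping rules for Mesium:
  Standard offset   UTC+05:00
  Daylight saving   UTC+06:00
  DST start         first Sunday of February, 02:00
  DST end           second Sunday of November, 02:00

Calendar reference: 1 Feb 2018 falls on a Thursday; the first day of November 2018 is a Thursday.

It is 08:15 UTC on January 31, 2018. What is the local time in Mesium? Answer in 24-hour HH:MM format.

1 February 2018 is a Thursday, so the first Sunday is February 4.
1 November 2018 is a Thursday, so the first Sunday is November 4 and the second is November 11.
At the standard offset (UTC+05:00), 08:15 UTC + 5h = 13:15 Mesium standard time.
Daylight saving runs 4 February – 11 November; the standard-time date in Mesium, January 31, 2018, is outside that window, so Mesium is on standard time at UTC+05:00.
08:15 UTC + 5h = 13:15 local.

13:15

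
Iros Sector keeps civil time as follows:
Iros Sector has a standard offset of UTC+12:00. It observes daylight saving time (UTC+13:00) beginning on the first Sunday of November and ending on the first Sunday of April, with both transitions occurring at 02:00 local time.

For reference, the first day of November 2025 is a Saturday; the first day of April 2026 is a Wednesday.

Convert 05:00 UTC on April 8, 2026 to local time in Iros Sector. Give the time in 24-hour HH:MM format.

1 November 2025 is a Saturday, so the first Sunday is November 2.
1 April 2026 is a Wednesday, so the first Sunday is April 5.
At the standard offset (UTC+12:00), 05:00 UTC + 12h = 17:00 Iros Sector standard time.
The standard-time date in Iros Sector, April 8, 2026, does not fall between 2 November 2025 and 5 April 2026, so daylight saving is not in effect and Iros Sector is at UTC+12:00.
05:00 UTC + 12h = 17:00 local.

17:00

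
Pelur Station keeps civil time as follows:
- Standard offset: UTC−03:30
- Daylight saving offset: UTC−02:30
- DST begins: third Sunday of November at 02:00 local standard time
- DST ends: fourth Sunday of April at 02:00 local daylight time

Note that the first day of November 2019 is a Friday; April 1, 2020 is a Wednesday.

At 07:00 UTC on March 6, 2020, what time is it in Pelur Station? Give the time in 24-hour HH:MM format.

04:30

1 November 2019 is a Friday, so the first Sunday is November 3 and the third is November 17.
1 April 2020 is a Wednesday, so the first Sunday is April 5 and the fourth is April 26.
At the standard offset (UTC−03:30), 07:00 UTC − 3h30m = 03:30 Pelur Station standard time.
Daylight saving runs 17 November 2019 – 26 April 2020; the standard-time date in Pelur Station, March 6, 2020, is inside that window, so Pelur Station is at UTC−02:30.
07:00 UTC − 2h30m = 04:30 local.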